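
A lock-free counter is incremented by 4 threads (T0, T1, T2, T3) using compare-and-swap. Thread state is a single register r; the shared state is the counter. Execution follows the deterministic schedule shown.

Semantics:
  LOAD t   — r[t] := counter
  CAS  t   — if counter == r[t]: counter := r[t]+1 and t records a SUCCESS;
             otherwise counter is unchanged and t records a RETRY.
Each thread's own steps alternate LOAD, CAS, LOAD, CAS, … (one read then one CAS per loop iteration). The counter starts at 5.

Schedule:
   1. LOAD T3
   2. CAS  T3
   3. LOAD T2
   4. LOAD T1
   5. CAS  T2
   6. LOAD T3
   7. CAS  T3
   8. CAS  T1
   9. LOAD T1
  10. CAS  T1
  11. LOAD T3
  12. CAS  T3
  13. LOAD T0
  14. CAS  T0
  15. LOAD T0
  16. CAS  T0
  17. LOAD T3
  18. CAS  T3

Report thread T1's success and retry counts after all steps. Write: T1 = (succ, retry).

1. LOAD T3 → mem=5 r[T3]=5 [LOAD]
2. CAS T3 → mem=6 r[T3]=5 [OK]
3. LOAD T2 → mem=6 r[T2]=6 [LOAD]
4. LOAD T1 → mem=6 r[T1]=6 [LOAD]
5. CAS T2 → mem=7 r[T2]=6 [OK]
6. LOAD T3 → mem=7 r[T3]=7 [LOAD]
7. CAS T3 → mem=8 r[T3]=7 [OK]
8. CAS T1 → mem=8 r[T1]=6 [RETRY]
9. LOAD T1 → mem=8 r[T1]=8 [LOAD]
10. CAS T1 → mem=9 r[T1]=8 [OK]
11. LOAD T3 → mem=9 r[T3]=9 [LOAD]
12. CAS T3 → mem=10 r[T3]=9 [OK]
13. LOAD T0 → mem=10 r[T0]=10 [LOAD]
14. CAS T0 → mem=11 r[T0]=10 [OK]
15. LOAD T0 → mem=11 r[T0]=11 [LOAD]
16. CAS T0 → mem=12 r[T0]=11 [OK]
17. LOAD T3 → mem=12 r[T3]=12 [LOAD]
18. CAS T3 → mem=13 r[T3]=12 [OK]

T1 = (1, 1)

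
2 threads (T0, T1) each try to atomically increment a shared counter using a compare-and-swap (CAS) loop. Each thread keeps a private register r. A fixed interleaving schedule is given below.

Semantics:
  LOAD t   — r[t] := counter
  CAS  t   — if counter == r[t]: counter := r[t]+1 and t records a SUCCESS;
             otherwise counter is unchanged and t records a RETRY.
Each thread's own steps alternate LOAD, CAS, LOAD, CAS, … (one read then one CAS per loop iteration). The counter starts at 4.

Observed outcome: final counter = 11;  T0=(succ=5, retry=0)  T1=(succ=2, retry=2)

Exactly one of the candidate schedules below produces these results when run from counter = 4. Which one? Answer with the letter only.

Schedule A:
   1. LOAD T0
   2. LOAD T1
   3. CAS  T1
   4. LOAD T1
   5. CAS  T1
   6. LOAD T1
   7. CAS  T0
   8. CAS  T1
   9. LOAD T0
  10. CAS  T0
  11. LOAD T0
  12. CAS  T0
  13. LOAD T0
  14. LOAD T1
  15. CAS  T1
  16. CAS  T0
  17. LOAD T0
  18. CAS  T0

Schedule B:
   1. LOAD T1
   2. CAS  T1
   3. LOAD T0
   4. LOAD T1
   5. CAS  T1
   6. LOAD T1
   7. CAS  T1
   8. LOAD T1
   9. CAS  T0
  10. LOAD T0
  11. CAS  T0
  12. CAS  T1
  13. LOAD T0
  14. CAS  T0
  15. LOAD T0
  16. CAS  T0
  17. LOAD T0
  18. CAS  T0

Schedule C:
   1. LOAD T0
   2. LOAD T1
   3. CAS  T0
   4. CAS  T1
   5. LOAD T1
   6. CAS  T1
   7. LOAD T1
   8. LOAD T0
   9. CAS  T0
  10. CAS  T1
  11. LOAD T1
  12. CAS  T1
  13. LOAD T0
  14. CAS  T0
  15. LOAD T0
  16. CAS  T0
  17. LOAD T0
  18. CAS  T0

C

Tracing schedule C:
T0 LOAD — after: cnt=4, r=4 — load
T1 LOAD — after: cnt=4, r=4 — load
T0 CAS — after: cnt=5, r=4 — ok
T1 CAS — after: cnt=5, r=4 — retry
T1 LOAD — after: cnt=5, r=5 — load
T1 CAS — after: cnt=6, r=5 — ok
T1 LOAD — after: cnt=6, r=6 — load
T0 LOAD — after: cnt=6, r=6 — load
T0 CAS — after: cnt=7, r=6 — ok
T1 CAS — after: cnt=7, r=6 — retry
T1 LOAD — after: cnt=7, r=7 — load
T1 CAS — after: cnt=8, r=7 — ok
T0 LOAD — after: cnt=8, r=8 — load
T0 CAS — after: cnt=9, r=8 — ok
T0 LOAD — after: cnt=9, r=9 — load
T0 CAS — after: cnt=10, r=9 — ok
T0 LOAD — after: cnt=10, r=10 — load
T0 CAS — after: cnt=11, r=10 — ok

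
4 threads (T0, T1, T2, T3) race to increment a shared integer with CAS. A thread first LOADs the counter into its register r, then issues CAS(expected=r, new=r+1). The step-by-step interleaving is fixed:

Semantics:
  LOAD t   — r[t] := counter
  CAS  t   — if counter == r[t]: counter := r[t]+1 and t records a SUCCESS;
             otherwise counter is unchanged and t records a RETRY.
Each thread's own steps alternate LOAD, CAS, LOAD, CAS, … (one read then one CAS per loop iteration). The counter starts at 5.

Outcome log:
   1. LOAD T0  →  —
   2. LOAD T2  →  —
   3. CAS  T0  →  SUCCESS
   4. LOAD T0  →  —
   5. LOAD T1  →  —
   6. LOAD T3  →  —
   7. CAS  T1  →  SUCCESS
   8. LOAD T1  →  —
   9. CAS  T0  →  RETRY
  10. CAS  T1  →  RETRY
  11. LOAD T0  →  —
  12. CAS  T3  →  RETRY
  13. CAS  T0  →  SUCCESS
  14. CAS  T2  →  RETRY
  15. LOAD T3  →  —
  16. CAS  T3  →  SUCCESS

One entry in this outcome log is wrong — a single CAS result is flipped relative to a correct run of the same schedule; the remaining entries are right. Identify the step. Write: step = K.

step = 10

Reference trace:
1. LOAD T0 → mem=5 r[T0]=5 [LOAD]
2. LOAD T2 → mem=5 r[T2]=5 [LOAD]
3. CAS T0 → mem=6 r[T0]=5 [OK]
4. LOAD T0 → mem=6 r[T0]=6 [LOAD]
5. LOAD T1 → mem=6 r[T1]=6 [LOAD]
6. LOAD T3 → mem=6 r[T3]=6 [LOAD]
7. CAS T1 → mem=7 r[T1]=6 [OK]
8. LOAD T1 → mem=7 r[T1]=7 [LOAD]
9. CAS T0 → mem=7 r[T0]=6 [RETRY]
10. CAS T1 → mem=8 r[T1]=7 [OK]
11. LOAD T0 → mem=8 r[T0]=8 [LOAD]
12. CAS T3 → mem=8 r[T3]=6 [RETRY]
13. CAS T0 → mem=9 r[T0]=8 [OK]
14. CAS T2 → mem=9 r[T2]=5 [RETRY]
15. LOAD T3 → mem=9 r[T3]=9 [LOAD]
16. CAS T3 → mem=10 r[T3]=9 [OK]
Mismatch at 10.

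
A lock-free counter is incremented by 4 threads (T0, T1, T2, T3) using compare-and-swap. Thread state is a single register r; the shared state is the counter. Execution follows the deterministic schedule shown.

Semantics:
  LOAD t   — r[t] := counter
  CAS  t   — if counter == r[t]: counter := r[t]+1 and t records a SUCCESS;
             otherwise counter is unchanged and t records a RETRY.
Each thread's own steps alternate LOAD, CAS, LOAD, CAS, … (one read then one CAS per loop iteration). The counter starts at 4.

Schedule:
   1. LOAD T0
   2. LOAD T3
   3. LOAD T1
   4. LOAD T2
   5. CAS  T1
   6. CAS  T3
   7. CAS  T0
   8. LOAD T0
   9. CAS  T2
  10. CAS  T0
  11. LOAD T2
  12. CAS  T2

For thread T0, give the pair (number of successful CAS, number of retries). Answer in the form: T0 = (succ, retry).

T0 = (1, 1)

   1) LOAD T0:  M=4  r_T0=4
   2) LOAD T3:  M=4  r_T3=4
   3) LOAD T1:  M=4  r_T1=4
   4) LOAD T2:  M=4  r_T2=4
   5) CAS  T1:  M=5  r_T1=4 ✓
   6) CAS  T3:  M=5  r_T3=4 ✗
   7) CAS  T0:  M=5  r_T0=4 ✗
   8) LOAD T0:  M=5  r_T0=5
   9) CAS  T2:  M=5  r_T2=4 ✗
  10) CAS  T0:  M=6  r_T0=5 ✓
  11) LOAD T2:  M=6  r_T2=6
  12) CAS  T2:  M=7  r_T2=6 ✓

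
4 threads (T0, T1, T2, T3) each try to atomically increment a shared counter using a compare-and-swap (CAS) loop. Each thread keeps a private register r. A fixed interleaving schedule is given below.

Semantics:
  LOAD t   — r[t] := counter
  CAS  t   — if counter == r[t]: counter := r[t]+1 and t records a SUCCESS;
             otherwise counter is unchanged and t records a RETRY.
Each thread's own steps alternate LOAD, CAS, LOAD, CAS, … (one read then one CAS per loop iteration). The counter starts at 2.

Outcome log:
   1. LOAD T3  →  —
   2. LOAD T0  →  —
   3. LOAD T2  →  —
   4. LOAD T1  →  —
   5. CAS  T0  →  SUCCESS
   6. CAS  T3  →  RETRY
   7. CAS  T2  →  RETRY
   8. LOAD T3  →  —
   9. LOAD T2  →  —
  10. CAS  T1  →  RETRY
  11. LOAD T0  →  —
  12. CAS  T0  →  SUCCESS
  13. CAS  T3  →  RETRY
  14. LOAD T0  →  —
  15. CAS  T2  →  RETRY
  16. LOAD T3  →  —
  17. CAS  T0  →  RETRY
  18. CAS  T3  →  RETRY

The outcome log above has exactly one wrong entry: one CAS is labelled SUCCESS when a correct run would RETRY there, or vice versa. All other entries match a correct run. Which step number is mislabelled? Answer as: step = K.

step = 17

Reference trace:
#1 T3 reads 2
#2 T0 reads 2
#3 T2 reads 2
#4 T1 reads 2
#5 T0 CAS(2→3) writes; counter now 3
#6 T3 CAS(2→3) fails; counter now 3
#7 T2 CAS(2→3) fails; counter now 3
#8 T3 reads 3
#9 T2 reads 3
#10 T1 CAS(2→3) fails; counter now 3
#11 T0 reads 3
#12 T0 CAS(3→4) writes; counter now 4
#13 T3 CAS(3→4) fails; counter now 4
#14 T0 reads 4
#15 T2 CAS(3→4) fails; counter now 4
#16 T3 reads 4
#17 T0 CAS(4→5) writes; counter now 5
#18 T3 CAS(4→5) fails; counter now 5
Mismatch at 17.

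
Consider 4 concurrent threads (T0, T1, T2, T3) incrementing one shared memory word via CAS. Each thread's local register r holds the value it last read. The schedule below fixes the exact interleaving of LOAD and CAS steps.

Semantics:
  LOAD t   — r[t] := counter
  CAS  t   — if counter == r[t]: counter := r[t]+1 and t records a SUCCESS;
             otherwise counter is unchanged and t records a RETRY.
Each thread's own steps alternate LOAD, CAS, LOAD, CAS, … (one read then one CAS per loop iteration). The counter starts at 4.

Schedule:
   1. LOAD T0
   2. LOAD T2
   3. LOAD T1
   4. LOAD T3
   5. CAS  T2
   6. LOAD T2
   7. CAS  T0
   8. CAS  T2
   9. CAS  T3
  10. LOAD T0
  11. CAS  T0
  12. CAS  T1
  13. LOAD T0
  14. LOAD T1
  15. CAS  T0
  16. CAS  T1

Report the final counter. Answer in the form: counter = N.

counter = 8

[1] T0.load  rd  (counter 4, T0.r 4)
[2] T2.load  rd  (counter 4, T2.r 4)
[3] T1.load  rd  (counter 4, T1.r 4)
[4] T3.load  rd  (counter 4, T3.r 4)
[5] T2.cas  hit  (counter 5, T2.r 4)
[6] T2.load  rd  (counter 5, T2.r 5)
[7] T0.cas  miss  (counter 5, T0.r 4)
[8] T2.cas  hit  (counter 6, T2.r 5)
[9] T3.cas  miss  (counter 6, T3.r 4)
[10] T0.load  rd  (counter 6, T0.r 6)
[11] T0.cas  hit  (counter 7, T0.r 6)
[12] T1.cas  miss  (counter 7, T1.r 4)
[13] T0.load  rd  (counter 7, T0.r 7)
[14] T1.load  rd  (counter 7, T1.r 7)
[15] T0.cas  hit  (counter 8, T0.r 7)
[16] T1.cas  miss  (counter 8, T1.r 7)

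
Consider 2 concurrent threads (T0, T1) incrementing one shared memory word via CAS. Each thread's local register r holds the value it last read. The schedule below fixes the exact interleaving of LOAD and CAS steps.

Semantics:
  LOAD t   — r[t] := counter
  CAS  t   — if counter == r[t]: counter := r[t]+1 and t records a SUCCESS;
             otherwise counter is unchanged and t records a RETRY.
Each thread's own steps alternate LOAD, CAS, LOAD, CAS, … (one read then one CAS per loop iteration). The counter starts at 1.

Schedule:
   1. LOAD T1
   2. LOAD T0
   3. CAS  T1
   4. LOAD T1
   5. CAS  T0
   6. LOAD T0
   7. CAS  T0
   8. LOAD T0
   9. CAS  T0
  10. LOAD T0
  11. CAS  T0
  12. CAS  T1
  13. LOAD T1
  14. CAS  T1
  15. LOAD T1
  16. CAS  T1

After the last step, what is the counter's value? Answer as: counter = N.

[1] T1.load  rd  (counter 1, T1.r 1)
[2] T0.load  rd  (counter 1, T0.r 1)
[3] T1.cas  hit  (counter 2, T1.r 1)
[4] T1.load  rd  (counter 2, T1.r 2)
[5] T0.cas  miss  (counter 2, T0.r 1)
[6] T0.load  rd  (counter 2, T0.r 2)
[7] T0.cas  hit  (counter 3, T0.r 2)
[8] T0.load  rd  (counter 3, T0.r 3)
[9] T0.cas  hit  (counter 4, T0.r 3)
[10] T0.load  rd  (counter 4, T0.r 4)
[11] T0.cas  hit  (counter 5, T0.r 4)
[12] T1.cas  miss  (counter 5, T1.r 2)
[13] T1.load  rd  (counter 5, T1.r 5)
[14] T1.cas  hit  (counter 6, T1.r 5)
[15] T1.load  rd  (counter 6, T1.r 6)
[16] T1.cas  hit  (counter 7, T1.r 6)

counter = 7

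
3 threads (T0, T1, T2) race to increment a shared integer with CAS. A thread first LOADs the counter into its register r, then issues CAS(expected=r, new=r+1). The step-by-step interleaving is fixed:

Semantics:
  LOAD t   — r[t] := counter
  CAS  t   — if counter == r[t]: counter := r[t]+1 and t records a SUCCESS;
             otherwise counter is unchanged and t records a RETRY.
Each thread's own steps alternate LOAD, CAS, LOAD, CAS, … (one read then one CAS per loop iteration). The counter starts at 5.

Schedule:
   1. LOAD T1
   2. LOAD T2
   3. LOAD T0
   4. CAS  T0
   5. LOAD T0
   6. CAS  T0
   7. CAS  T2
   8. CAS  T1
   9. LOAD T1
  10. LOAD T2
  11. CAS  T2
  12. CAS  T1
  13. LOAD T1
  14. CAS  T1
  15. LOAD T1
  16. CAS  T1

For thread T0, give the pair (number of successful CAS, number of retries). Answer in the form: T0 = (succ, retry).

T0 = (2, 0)

1. LOAD T1 → mem=5 r[T1]=5 [LOAD]
2. LOAD T2 → mem=5 r[T2]=5 [LOAD]
3. LOAD T0 → mem=5 r[T0]=5 [LOAD]
4. CAS T0 → mem=6 r[T0]=5 [OK]
5. LOAD T0 → mem=6 r[T0]=6 [LOAD]
6. CAS T0 → mem=7 r[T0]=6 [OK]
7. CAS T2 → mem=7 r[T2]=5 [RETRY]
8. CAS T1 → mem=7 r[T1]=5 [RETRY]
9. LOAD T1 → mem=7 r[T1]=7 [LOAD]
10. LOAD T2 → mem=7 r[T2]=7 [LOAD]
11. CAS T2 → mem=8 r[T2]=7 [OK]
12. CAS T1 → mem=8 r[T1]=7 [RETRY]
13. LOAD T1 → mem=8 r[T1]=8 [LOAD]
14. CAS T1 → mem=9 r[T1]=8 [OK]
15. LOAD T1 → mem=9 r[T1]=9 [LOAD]
16. CAS T1 → mem=10 r[T1]=9 [OK]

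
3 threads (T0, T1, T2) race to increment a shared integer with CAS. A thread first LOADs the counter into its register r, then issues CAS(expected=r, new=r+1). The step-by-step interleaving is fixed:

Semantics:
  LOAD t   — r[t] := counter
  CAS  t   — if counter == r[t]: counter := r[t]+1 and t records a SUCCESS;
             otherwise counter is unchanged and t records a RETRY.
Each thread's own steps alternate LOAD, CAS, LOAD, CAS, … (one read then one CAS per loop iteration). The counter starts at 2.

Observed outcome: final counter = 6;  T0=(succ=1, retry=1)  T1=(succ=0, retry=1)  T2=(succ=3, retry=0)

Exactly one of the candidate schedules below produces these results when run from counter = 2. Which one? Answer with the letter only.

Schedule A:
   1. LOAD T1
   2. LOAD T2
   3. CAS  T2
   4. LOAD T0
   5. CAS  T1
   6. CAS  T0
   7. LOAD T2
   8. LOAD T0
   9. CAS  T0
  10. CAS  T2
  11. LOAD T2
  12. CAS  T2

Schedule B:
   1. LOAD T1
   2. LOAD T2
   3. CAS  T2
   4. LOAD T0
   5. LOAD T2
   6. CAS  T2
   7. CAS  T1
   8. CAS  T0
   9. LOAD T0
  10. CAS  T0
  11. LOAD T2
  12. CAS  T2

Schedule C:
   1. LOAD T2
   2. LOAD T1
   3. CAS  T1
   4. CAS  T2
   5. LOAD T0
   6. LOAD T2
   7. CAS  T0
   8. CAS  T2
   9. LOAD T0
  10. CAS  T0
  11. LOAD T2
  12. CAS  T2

B

Tracing schedule B:
1. LOAD T1 → mem=2 r[T1]=2 [LOAD]
2. LOAD T2 → mem=2 r[T2]=2 [LOAD]
3. CAS T2 → mem=3 r[T2]=2 [OK]
4. LOAD T0 → mem=3 r[T0]=3 [LOAD]
5. LOAD T2 → mem=3 r[T2]=3 [LOAD]
6. CAS T2 → mem=4 r[T2]=3 [OK]
7. CAS T1 → mem=4 r[T1]=2 [RETRY]
8. CAS T0 → mem=4 r[T0]=3 [RETRY]
9. LOAD T0 → mem=4 r[T0]=4 [LOAD]
10. CAS T0 → mem=5 r[T0]=4 [OK]
11. LOAD T2 → mem=5 r[T2]=5 [LOAD]
12. CAS T2 → mem=6 r[T2]=5 [OK]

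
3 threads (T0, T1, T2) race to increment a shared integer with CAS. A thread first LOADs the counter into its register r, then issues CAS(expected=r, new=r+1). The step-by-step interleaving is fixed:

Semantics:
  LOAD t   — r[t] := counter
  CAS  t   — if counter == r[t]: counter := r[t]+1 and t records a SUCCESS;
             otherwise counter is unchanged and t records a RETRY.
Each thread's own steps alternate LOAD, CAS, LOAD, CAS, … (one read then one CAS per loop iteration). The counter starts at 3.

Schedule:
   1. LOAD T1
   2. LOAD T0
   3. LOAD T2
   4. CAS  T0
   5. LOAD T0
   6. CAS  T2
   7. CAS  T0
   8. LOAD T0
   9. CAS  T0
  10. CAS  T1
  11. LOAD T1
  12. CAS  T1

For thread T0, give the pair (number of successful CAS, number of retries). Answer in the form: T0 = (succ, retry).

step 1: T1 LOAD ⇒ load; ctr=3 reg=3
step 2: T0 LOAD ⇒ load; ctr=3 reg=3
step 3: T2 LOAD ⇒ load; ctr=3 reg=3
step 4: T0 CAS ⇒ ok; ctr=4 reg=3
step 5: T0 LOAD ⇒ load; ctr=4 reg=4
step 6: T2 CAS ⇒ retry; ctr=4 reg=3
step 7: T0 CAS ⇒ ok; ctr=5 reg=4
step 8: T0 LOAD ⇒ load; ctr=5 reg=5
step 9: T0 CAS ⇒ ok; ctr=6 reg=5
step 10: T1 CAS ⇒ retry; ctr=6 reg=3
step 11: T1 LOAD ⇒ load; ctr=6 reg=6
step 12: T1 CAS ⇒ ok; ctr=7 reg=6

T0 = (3, 0)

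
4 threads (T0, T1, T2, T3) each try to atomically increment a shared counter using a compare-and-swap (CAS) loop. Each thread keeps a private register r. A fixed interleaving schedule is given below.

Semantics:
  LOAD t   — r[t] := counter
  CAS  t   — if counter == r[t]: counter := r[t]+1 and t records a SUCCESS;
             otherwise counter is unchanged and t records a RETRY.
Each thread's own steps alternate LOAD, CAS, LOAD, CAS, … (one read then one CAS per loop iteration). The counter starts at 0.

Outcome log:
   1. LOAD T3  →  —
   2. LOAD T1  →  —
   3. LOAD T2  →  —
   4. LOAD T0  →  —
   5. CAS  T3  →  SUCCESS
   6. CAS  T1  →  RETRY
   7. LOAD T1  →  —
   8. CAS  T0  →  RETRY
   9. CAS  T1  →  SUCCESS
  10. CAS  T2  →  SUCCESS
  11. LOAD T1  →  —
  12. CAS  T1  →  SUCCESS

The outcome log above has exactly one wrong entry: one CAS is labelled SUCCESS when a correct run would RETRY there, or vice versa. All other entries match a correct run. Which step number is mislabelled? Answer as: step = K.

Reference trace:
#1 T3 reads 0
#2 T1 reads 0
#3 T2 reads 0
#4 T0 reads 0
#5 T3 CAS(0→1) writes; counter now 1
#6 T1 CAS(0→1) fails; counter now 1
#7 T1 reads 1
#8 T0 CAS(0→1) fails; counter now 1
#9 T1 CAS(1→2) writes; counter now 2
#10 T2 CAS(0→1) fails; counter now 2
#11 T1 reads 2
#12 T1 CAS(2→3) writes; counter now 3
Flip is step 10.

step = 10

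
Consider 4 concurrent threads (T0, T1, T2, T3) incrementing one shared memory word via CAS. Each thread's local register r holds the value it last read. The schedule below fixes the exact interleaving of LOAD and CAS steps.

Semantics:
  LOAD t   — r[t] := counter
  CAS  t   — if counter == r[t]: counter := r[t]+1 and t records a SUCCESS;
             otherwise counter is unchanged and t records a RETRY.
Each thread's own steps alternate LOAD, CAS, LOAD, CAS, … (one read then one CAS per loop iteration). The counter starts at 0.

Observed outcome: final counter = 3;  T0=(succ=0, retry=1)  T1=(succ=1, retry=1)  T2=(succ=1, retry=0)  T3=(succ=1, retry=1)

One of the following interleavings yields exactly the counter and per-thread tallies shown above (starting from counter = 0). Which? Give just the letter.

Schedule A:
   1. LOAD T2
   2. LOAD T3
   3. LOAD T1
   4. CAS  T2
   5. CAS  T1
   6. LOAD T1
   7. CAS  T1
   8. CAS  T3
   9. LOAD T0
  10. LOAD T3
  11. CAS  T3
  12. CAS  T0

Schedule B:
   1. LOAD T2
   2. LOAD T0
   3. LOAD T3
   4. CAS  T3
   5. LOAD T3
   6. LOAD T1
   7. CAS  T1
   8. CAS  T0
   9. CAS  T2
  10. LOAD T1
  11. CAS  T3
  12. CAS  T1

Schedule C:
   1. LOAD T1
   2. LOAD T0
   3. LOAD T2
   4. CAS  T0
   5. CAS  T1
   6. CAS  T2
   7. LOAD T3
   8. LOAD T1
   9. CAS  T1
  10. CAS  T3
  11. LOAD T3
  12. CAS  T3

Run A:
step 1: T2 LOAD ⇒ load; ctr=0 reg=0
step 2: T3 LOAD ⇒ load; ctr=0 reg=0
step 3: T1 LOAD ⇒ load; ctr=0 reg=0
step 4: T2 CAS ⇒ ok; ctr=1 reg=0
step 5: T1 CAS ⇒ retry; ctr=1 reg=0
step 6: T1 LOAD ⇒ load; ctr=1 reg=1
step 7: T1 CAS ⇒ ok; ctr=2 reg=1
step 8: T3 CAS ⇒ retry; ctr=2 reg=0
step 9: T0 LOAD ⇒ load; ctr=2 reg=2
step 10: T3 LOAD ⇒ load; ctr=2 reg=2
step 11: T3 CAS ⇒ ok; ctr=3 reg=2
step 12: T0 CAS ⇒ retry; ctr=3 reg=2

A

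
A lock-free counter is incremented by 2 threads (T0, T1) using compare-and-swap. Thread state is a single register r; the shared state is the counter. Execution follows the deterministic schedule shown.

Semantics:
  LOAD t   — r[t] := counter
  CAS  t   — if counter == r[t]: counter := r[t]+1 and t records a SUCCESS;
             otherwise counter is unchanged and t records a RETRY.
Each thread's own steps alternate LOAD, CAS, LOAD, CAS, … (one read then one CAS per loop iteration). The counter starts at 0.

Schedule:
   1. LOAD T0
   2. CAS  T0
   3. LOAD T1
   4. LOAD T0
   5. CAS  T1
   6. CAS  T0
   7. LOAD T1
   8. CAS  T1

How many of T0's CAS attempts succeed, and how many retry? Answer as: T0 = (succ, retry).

T0 = (1, 1)

1. LOAD T0 → mem=0 r[T0]=0 [LOAD]
2. CAS T0 → mem=1 r[T0]=0 [OK]
3. LOAD T1 → mem=1 r[T1]=1 [LOAD]
4. LOAD T0 → mem=1 r[T0]=1 [LOAD]
5. CAS T1 → mem=2 r[T1]=1 [OK]
6. CAS T0 → mem=2 r[T0]=1 [RETRY]
7. LOAD T1 → mem=2 r[T1]=2 [LOAD]
8. CAS T1 → mem=3 r[T1]=2 [OK]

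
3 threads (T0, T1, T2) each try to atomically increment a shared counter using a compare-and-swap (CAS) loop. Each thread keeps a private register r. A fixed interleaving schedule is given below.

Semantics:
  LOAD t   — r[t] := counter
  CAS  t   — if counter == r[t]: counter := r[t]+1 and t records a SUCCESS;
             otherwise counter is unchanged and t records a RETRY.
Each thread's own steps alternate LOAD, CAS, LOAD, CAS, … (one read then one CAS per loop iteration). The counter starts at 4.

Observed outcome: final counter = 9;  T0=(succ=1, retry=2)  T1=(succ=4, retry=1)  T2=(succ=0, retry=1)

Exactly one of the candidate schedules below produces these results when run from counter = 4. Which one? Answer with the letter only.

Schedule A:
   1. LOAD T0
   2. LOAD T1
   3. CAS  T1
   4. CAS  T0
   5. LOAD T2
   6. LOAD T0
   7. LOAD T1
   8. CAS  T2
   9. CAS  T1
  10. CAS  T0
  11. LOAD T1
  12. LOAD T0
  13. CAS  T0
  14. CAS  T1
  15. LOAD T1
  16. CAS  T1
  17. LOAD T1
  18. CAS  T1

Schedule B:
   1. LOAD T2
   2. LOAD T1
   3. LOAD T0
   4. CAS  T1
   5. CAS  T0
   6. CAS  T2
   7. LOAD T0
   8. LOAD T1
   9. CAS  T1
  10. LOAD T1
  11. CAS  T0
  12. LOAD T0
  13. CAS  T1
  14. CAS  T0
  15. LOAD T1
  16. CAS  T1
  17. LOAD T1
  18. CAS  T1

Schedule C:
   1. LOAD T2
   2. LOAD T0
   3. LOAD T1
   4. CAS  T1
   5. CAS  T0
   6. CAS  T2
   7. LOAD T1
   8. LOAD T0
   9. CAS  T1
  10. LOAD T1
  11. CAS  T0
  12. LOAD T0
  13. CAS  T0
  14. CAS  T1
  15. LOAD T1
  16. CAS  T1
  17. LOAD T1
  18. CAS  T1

C

Tracing schedule C:
#1 T2 reads 4
#2 T0 reads 4
#3 T1 reads 4
#4 T1 CAS(4→5) writes; counter now 5
#5 T0 CAS(4→5) fails; counter now 5
#6 T2 CAS(4→5) fails; counter now 5
#7 T1 reads 5
#8 T0 reads 5
#9 T1 CAS(5→6) writes; counter now 6
#10 T1 reads 6
#11 T0 CAS(5→6) fails; counter now 6
#12 T0 reads 6
#13 T0 CAS(6→7) writes; counter now 7
#14 T1 CAS(6→7) fails; counter now 7
#15 T1 reads 7
#16 T1 CAS(7→8) writes; counter now 8
#17 T1 reads 8
#18 T1 CAS(8→9) writes; counter now 9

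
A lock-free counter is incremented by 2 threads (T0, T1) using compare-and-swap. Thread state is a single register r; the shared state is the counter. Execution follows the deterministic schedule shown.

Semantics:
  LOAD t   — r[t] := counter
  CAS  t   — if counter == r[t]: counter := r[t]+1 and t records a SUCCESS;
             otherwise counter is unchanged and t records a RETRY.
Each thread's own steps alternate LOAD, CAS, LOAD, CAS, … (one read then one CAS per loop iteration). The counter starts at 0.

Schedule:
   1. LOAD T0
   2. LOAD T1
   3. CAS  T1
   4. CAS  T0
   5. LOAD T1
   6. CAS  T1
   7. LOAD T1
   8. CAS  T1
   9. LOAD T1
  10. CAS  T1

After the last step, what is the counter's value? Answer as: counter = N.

[1] T0.load  rd  (counter 0, T0.r 0)
[2] T1.load  rd  (counter 0, T1.r 0)
[3] T1.cas  hit  (counter 1, T1.r 0)
[4] T0.cas  miss  (counter 1, T0.r 0)
[5] T1.load  rd  (counter 1, T1.r 1)
[6] T1.cas  hit  (counter 2, T1.r 1)
[7] T1.load  rd  (counter 2, T1.r 2)
[8] T1.cas  hit  (counter 3, T1.r 2)
[9] T1.load  rd  (counter 3, T1.r 3)
[10] T1.cas  hit  (counter 4, T1.r 3)

counter = 4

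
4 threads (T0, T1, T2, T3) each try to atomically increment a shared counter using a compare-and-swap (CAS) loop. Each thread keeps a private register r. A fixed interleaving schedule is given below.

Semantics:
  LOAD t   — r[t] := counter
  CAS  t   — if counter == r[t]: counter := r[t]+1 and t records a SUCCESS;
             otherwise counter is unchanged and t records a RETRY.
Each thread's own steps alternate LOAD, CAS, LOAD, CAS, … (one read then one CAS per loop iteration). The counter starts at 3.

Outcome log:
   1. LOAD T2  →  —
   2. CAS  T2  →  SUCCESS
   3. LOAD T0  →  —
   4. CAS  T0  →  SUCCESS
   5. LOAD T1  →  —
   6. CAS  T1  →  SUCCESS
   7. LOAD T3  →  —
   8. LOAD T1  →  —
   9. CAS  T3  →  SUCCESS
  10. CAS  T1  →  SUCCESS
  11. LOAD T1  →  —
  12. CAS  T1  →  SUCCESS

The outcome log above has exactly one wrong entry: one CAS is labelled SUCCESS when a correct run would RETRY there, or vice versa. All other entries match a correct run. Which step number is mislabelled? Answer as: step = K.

Correct run:
   1) LOAD T2:  M=3  r_T2=3
   2) CAS  T2:  M=4  r_T2=3 ✓
   3) LOAD T0:  M=4  r_T0=4
   4) CAS  T0:  M=5  r_T0=4 ✓
   5) LOAD T1:  M=5  r_T1=5
   6) CAS  T1:  M=6  r_T1=5 ✓
   7) LOAD T3:  M=6  r_T3=6
   8) LOAD T1:  M=6  r_T1=6
   9) CAS  T3:  M=7  r_T3=6 ✓
  10) CAS  T1:  M=7  r_T1=6 ✗
  11) LOAD T1:  M=7  r_T1=7
  12) CAS  T1:  M=8  r_T1=7 ✓
Mismatch at 10.

step = 10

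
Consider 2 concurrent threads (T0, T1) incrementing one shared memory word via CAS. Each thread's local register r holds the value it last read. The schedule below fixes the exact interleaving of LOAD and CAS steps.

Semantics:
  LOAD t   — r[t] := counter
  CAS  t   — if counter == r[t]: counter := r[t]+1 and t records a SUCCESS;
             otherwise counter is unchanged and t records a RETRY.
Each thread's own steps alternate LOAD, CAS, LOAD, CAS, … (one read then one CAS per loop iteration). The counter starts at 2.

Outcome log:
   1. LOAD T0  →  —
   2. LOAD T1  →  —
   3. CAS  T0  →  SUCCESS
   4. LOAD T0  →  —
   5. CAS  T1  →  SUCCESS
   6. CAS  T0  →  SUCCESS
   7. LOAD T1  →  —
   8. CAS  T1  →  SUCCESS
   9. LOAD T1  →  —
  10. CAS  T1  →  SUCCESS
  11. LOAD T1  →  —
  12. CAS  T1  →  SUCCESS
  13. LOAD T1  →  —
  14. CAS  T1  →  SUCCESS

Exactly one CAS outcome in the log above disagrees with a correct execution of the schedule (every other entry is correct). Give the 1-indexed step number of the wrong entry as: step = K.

step = 5

Re-executing:
[1] T0.load  rd  (counter 2, T0.r 2)
[2] T1.load  rd  (counter 2, T1.r 2)
[3] T0.cas  hit  (counter 3, T0.r 2)
[4] T0.load  rd  (counter 3, T0.r 3)
[5] T1.cas  miss  (counter 3, T1.r 2)
[6] T0.cas  hit  (counter 4, T0.r 3)
[7] T1.load  rd  (counter 4, T1.r 4)
[8] T1.cas  hit  (counter 5, T1.r 4)
[9] T1.load  rd  (counter 5, T1.r 5)
[10] T1.cas  hit  (counter 6, T1.r 5)
[11] T1.load  rd  (counter 6, T1.r 6)
[12] T1.cas  hit  (counter 7, T1.r 6)
[13] T1.load  rd  (counter 7, T1.r 7)
[14] T1.cas  hit  (counter 8, T1.r 7)
Flip is step 5.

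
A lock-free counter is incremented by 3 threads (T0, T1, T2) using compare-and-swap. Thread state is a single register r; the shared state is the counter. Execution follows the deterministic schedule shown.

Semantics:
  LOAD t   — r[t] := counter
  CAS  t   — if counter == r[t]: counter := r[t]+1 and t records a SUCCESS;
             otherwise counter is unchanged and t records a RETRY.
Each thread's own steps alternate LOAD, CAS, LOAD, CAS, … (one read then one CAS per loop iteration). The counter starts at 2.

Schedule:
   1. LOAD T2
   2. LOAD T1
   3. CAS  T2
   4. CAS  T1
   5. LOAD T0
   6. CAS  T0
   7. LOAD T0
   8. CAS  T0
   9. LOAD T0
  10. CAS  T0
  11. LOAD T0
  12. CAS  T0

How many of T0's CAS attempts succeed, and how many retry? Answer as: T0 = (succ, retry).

T2 LOAD — after: cnt=2, r=2 — load
T1 LOAD — after: cnt=2, r=2 — load
T2 CAS — after: cnt=3, r=2 — ok
T1 CAS — after: cnt=3, r=2 — retry
T0 LOAD — after: cnt=3, r=3 — load
T0 CAS — after: cnt=4, r=3 — ok
T0 LOAD — after: cnt=4, r=4 — load
T0 CAS — after: cnt=5, r=4 — ok
T0 LOAD — after: cnt=5, r=5 — load
T0 CAS — after: cnt=6, r=5 — ok
T0 LOAD — after: cnt=6, r=6 — load
T0 CAS — after: cnt=7, r=6 — ok

T0 = (4, 0)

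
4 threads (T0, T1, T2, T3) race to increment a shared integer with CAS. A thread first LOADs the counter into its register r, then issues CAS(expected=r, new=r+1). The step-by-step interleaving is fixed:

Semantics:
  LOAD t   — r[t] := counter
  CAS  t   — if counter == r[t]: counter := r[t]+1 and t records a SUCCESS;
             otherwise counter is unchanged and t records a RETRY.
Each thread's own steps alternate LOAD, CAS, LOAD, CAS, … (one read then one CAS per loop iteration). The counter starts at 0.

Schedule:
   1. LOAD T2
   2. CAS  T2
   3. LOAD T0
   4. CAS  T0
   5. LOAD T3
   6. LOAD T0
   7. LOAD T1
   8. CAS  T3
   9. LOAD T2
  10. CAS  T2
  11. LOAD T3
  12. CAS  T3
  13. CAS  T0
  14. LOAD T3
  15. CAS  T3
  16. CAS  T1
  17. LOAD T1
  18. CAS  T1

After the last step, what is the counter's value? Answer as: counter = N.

counter = 7

[1] T2.load  rd  (counter 0, T2.r 0)
[2] T2.cas  hit  (counter 1, T2.r 0)
[3] T0.load  rd  (counter 1, T0.r 1)
[4] T0.cas  hit  (counter 2, T0.r 1)
[5] T3.load  rd  (counter 2, T3.r 2)
[6] T0.load  rd  (counter 2, T0.r 2)
[7] T1.load  rd  (counter 2, T1.r 2)
[8] T3.cas  hit  (counter 3, T3.r 2)
[9] T2.load  rd  (counter 3, T2.r 3)
[10] T2.cas  hit  (counter 4, T2.r 3)
[11] T3.load  rd  (counter 4, T3.r 4)
[12] T3.cas  hit  (counter 5, T3.r 4)
[13] T0.cas  miss  (counter 5, T0.r 2)
[14] T3.load  rd  (counter 5, T3.r 5)
[15] T3.cas  hit  (counter 6, T3.r 5)
[16] T1.cas  miss  (counter 6, T1.r 2)
[17] T1.load  rd  (counter 6, T1.r 6)
[18] T1.cas  hit  (counter 7, T1.r 6)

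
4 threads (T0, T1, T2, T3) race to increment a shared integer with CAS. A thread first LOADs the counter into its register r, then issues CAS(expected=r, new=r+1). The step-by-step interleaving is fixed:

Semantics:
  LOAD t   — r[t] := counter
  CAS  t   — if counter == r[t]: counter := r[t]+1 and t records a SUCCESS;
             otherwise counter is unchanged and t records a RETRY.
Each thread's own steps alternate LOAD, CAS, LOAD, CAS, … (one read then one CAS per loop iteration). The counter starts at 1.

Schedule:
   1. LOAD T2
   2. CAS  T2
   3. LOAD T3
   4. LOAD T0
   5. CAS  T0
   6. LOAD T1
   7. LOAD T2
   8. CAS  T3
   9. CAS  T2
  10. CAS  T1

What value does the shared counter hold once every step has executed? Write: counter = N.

1. LOAD T2 → mem=1 r[T2]=1 [LOAD]
2. CAS T2 → mem=2 r[T2]=1 [OK]
3. LOAD T3 → mem=2 r[T3]=2 [LOAD]
4. LOAD T0 → mem=2 r[T0]=2 [LOAD]
5. CAS T0 → mem=3 r[T0]=2 [OK]
6. LOAD T1 → mem=3 r[T1]=3 [LOAD]
7. LOAD T2 → mem=3 r[T2]=3 [LOAD]
8. CAS T3 → mem=3 r[T3]=2 [RETRY]
9. CAS T2 → mem=4 r[T2]=3 [OK]
10. CAS T1 → mem=4 r[T1]=3 [RETRY]

counter = 4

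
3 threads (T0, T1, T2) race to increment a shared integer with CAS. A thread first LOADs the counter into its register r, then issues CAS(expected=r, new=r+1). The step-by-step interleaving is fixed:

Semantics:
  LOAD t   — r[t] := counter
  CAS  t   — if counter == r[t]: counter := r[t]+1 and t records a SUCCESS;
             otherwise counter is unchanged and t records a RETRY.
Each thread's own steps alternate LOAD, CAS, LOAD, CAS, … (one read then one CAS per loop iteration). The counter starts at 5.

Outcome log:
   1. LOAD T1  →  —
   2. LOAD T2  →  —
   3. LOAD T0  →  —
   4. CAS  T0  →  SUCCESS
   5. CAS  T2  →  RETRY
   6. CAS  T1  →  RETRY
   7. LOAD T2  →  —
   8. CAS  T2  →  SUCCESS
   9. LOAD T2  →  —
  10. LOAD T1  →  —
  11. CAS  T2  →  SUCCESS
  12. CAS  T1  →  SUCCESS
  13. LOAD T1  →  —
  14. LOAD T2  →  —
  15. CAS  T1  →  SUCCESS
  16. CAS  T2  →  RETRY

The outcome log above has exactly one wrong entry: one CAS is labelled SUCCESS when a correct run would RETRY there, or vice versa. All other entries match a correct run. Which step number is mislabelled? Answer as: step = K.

Re-executing:
T1 LOAD — after: cnt=5, r=5 — load
T2 LOAD — after: cnt=5, r=5 — load
T0 LOAD — after: cnt=5, r=5 — load
T0 CAS — after: cnt=6, r=5 — ok
T2 CAS — after: cnt=6, r=5 — retry
T1 CAS — after: cnt=6, r=5 — retry
T2 LOAD — after: cnt=6, r=6 — load
T2 CAS — after: cnt=7, r=6 — ok
T2 LOAD — after: cnt=7, r=7 — load
T1 LOAD — after: cnt=7, r=7 — load
T2 CAS — after: cnt=8, r=7 — ok
T1 CAS — after: cnt=8, r=7 — retry
T1 LOAD — after: cnt=8, r=8 — load
T2 LOAD — after: cnt=8, r=8 — load
T1 CAS — after: cnt=9, r=8 — ok
T2 CAS — after: cnt=9, r=8 — retry
Flip is step 12.

step = 12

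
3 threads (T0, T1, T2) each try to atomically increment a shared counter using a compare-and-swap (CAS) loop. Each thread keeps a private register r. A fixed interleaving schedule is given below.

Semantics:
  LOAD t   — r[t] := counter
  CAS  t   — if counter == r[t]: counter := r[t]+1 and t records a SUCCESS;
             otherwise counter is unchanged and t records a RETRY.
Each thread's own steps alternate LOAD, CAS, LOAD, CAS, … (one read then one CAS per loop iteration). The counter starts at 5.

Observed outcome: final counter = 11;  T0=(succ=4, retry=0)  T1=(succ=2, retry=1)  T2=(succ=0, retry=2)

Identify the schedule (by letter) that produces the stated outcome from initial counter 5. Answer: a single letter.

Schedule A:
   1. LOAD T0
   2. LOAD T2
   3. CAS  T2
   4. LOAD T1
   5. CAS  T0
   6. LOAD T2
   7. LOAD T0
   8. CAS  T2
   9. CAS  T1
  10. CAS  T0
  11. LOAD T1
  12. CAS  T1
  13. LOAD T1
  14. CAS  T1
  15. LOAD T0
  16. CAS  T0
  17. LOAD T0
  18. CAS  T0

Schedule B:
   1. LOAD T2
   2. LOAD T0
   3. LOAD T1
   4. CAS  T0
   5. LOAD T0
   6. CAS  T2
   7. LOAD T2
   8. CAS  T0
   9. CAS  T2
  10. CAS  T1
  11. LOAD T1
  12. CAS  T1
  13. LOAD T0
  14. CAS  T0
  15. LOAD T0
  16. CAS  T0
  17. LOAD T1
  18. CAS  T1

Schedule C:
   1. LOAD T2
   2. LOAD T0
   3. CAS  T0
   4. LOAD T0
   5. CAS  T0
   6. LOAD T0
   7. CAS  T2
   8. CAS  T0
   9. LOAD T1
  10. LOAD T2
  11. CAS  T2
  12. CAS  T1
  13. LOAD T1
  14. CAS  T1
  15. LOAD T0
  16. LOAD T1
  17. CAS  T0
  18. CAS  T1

B

Simulating candidate B:
1. LOAD T2 → mem=5 r[T2]=5 [LOAD]
2. LOAD T0 → mem=5 r[T0]=5 [LOAD]
3. LOAD T1 → mem=5 r[T1]=5 [LOAD]
4. CAS T0 → mem=6 r[T0]=5 [OK]
5. LOAD T0 → mem=6 r[T0]=6 [LOAD]
6. CAS T2 → mem=6 r[T2]=5 [RETRY]
7. LOAD T2 → mem=6 r[T2]=6 [LOAD]
8. CAS T0 → mem=7 r[T0]=6 [OK]
9. CAS T2 → mem=7 r[T2]=6 [RETRY]
10. CAS T1 → mem=7 r[T1]=5 [RETRY]
11. LOAD T1 → mem=7 r[T1]=7 [LOAD]
12. CAS T1 → mem=8 r[T1]=7 [OK]
13. LOAD T0 → mem=8 r[T0]=8 [LOAD]
14. CAS T0 → mem=9 r[T0]=8 [OK]
15. LOAD T0 → mem=9 r[T0]=9 [LOAD]
16. CAS T0 → mem=10 r[T0]=9 [OK]
17. LOAD T1 → mem=10 r[T1]=10 [LOAD]
18. CAS T1 → mem=11 r[T1]=10 [OK]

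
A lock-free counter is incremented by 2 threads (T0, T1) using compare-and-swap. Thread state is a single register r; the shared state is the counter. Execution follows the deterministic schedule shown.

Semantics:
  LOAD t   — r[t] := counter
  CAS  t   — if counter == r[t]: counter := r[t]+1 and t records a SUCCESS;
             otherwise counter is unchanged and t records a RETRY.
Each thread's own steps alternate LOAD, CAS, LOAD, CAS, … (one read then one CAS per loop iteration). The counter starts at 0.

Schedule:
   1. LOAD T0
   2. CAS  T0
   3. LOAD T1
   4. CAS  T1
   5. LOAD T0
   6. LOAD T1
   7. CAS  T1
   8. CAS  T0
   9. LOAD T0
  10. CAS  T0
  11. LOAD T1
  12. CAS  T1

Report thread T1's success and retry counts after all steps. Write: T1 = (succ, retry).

#1 T0 reads 0
#2 T0 CAS(0→1) writes; counter now 1
#3 T1 reads 1
#4 T1 CAS(1→2) writes; counter now 2
#5 T0 reads 2
#6 T1 reads 2
#7 T1 CAS(2→3) writes; counter now 3
#8 T0 CAS(2→3) fails; counter now 3
#9 T0 reads 3
#10 T0 CAS(3→4) writes; counter now 4
#11 T1 reads 4
#12 T1 CAS(4→5) writes; counter now 5

T1 = (3, 0)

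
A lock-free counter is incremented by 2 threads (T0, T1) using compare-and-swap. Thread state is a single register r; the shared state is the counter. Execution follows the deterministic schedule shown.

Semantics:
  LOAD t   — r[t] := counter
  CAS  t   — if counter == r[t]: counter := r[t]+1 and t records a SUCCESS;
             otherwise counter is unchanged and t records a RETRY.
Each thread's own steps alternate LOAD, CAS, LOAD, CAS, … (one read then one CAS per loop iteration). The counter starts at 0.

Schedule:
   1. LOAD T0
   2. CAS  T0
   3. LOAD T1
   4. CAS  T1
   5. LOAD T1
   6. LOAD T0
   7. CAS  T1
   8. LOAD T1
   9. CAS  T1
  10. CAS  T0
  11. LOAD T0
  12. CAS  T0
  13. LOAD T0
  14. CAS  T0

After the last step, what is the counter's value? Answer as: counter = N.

step 1: T0 LOAD ⇒ load; ctr=0 reg=0
step 2: T0 CAS ⇒ ok; ctr=1 reg=0
step 3: T1 LOAD ⇒ load; ctr=1 reg=1
step 4: T1 CAS ⇒ ok; ctr=2 reg=1
step 5: T1 LOAD ⇒ load; ctr=2 reg=2
step 6: T0 LOAD ⇒ load; ctr=2 reg=2
step 7: T1 CAS ⇒ ok; ctr=3 reg=2
step 8: T1 LOAD ⇒ load; ctr=3 reg=3
step 9: T1 CAS ⇒ ok; ctr=4 reg=3
step 10: T0 CAS ⇒ retry; ctr=4 reg=2
step 11: T0 LOAD ⇒ load; ctr=4 reg=4
step 12: T0 CAS ⇒ ok; ctr=5 reg=4
step 13: T0 LOAD ⇒ load; ctr=5 reg=5
step 14: T0 CAS ⇒ ok; ctr=6 reg=5

counter = 6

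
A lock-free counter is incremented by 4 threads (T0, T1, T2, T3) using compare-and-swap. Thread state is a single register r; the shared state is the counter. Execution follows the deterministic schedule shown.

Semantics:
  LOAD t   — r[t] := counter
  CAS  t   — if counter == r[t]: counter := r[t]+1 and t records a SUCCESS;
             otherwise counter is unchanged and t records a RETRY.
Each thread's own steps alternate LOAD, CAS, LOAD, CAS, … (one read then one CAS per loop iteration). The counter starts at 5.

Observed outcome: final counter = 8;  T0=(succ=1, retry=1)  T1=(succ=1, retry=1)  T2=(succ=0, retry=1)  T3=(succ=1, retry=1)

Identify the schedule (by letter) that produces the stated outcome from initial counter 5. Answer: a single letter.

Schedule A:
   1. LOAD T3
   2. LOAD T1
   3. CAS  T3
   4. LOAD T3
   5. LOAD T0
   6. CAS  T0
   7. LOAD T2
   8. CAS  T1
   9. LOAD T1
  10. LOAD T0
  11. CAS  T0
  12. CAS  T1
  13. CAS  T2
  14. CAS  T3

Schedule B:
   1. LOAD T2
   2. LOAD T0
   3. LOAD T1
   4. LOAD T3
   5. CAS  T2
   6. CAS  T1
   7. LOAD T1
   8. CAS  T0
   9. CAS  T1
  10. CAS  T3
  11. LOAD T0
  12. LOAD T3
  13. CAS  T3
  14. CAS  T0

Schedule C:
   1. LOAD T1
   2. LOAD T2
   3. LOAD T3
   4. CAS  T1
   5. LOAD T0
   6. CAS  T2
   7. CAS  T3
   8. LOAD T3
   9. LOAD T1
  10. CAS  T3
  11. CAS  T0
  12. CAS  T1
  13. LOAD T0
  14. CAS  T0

Tracing schedule C:
T1 LOAD — after: cnt=5, r=5 — load
T2 LOAD — after: cnt=5, r=5 — load
T3 LOAD — after: cnt=5, r=5 — load
T1 CAS — after: cnt=6, r=5 — ok
T0 LOAD — after: cnt=6, r=6 — load
T2 CAS — after: cnt=6, r=5 — retry
T3 CAS — after: cnt=6, r=5 — retry
T3 LOAD — after: cnt=6, r=6 — load
T1 LOAD — after: cnt=6, r=6 — load
T3 CAS — after: cnt=7, r=6 — ok
T0 CAS — after: cnt=7, r=6 — retry
T1 CAS — after: cnt=7, r=6 — retry
T0 LOAD — after: cnt=7, r=7 — load
T0 CAS — after: cnt=8, r=7 — ok

C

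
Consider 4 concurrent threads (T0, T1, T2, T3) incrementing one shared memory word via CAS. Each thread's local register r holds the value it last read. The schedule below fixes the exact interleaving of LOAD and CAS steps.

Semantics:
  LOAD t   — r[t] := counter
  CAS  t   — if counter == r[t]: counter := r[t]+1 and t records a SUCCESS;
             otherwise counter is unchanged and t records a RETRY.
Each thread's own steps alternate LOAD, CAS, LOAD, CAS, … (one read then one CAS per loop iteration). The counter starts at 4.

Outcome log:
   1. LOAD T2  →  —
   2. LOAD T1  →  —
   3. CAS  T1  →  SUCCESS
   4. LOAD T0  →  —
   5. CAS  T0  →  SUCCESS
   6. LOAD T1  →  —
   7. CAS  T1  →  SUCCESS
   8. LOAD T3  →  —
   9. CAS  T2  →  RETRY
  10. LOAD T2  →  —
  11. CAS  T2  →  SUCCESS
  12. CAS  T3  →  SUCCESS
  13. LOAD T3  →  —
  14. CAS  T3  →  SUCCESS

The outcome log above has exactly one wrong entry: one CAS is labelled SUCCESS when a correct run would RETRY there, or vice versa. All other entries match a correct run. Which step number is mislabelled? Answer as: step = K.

Reference trace:
[1] T2.load  rd  (counter 4, T2.r 4)
[2] T1.load  rd  (counter 4, T1.r 4)
[3] T1.cas  hit  (counter 5, T1.r 4)
[4] T0.load  rd  (counter 5, T0.r 5)
[5] T0.cas  hit  (counter 6, T0.r 5)
[6] T1.load  rd  (counter 6, T1.r 6)
[7] T1.cas  hit  (counter 7, T1.r 6)
[8] T3.load  rd  (counter 7, T3.r 7)
[9] T2.cas  miss  (counter 7, T2.r 4)
[10] T2.load  rd  (counter 7, T2.r 7)
[11] T2.cas  hit  (counter 8, T2.r 7)
[12] T3.cas  miss  (counter 8, T3.r 7)
[13] T3.load  rd  (counter 8, T3.r 8)
[14] T3.cas  hit  (counter 9, T3.r 8)
Flip is step 12.

step = 12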